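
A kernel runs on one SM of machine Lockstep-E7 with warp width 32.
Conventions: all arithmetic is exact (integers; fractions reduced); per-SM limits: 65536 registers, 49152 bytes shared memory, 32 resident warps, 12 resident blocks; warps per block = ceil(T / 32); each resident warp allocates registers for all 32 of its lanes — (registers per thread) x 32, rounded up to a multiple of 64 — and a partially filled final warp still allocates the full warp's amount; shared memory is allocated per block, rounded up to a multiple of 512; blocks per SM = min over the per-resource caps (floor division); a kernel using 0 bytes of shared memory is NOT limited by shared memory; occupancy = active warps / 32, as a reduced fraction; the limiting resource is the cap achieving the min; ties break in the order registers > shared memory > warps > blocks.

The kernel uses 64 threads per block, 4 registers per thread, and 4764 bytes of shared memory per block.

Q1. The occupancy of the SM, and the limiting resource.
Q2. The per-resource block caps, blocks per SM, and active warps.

Answer: occupancy 9/16, limited by shared memory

registers: 256 blocks
shared memory: 9 blocks
warps: 16 blocks
blocks: 12 blocks

Answer: 9 blocks, 18 active warps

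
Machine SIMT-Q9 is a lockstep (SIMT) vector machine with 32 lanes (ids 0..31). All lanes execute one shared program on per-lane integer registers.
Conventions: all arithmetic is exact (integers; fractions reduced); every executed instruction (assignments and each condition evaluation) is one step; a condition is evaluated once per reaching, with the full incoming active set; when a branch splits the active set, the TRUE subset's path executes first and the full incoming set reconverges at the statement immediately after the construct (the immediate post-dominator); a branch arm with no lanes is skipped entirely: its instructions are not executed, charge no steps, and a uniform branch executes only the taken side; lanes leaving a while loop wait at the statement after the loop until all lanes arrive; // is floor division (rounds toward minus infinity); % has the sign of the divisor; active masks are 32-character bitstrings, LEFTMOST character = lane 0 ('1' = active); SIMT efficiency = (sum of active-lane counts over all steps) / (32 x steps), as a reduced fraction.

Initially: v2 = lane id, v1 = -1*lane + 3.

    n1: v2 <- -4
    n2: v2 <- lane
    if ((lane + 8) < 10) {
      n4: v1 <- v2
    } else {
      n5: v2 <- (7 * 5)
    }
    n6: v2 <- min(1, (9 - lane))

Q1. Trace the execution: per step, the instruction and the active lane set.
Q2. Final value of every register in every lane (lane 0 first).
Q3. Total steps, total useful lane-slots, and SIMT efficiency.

step 0: v2 <- -4                     11111111111111111111111111111111
step 1: v2 <- lane                   11111111111111111111111111111111
step 2: eval ((lane + 8) < 10)       11111111111111111111111111111111
step 3: v1 <- v2                     11000000000000000000000000000000
step 4: v2 <- (7 * 5)                00111111111111111111111111111111
step 5: v2 <- min(1, (9 - lane))     11111111111111111111111111111111

Answer: 6 steps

v2: 1,1,1,1,1,1,1,1,1,0,-1,-2,-3,-4,-5,-6,-7,-8,-9,-10,-11,-12,-13,-14,-15,-16,-17,-18,-19,-20,-21,-22
v1: 0,1,1,0,-1,-2,-3,-4,-5,-6,-7,-8,-9,-10,-11,-12,-13,-14,-15,-16,-17,-18,-19,-20,-21,-22,-23,-24,-25,-26,-27,-28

steps = 6; useful = 160; efficiency = 160/192 = 5/6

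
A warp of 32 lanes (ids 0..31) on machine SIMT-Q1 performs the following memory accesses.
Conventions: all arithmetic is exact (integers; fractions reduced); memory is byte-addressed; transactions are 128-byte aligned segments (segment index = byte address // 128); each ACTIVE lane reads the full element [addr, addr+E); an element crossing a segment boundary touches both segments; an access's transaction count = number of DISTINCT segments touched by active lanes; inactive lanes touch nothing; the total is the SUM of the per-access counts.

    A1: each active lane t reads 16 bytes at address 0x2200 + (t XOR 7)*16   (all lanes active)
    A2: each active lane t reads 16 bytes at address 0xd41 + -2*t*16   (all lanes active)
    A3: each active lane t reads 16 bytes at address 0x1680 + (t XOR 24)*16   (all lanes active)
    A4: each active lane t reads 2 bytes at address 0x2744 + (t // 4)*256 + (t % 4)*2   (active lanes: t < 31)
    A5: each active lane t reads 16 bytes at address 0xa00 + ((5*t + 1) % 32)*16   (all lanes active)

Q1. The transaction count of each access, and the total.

A1: 4 transactions
A2: 9 transactions
A3: 4 transactions
A4: 8 transactions
A5: 4 transactions

Answer: 4,9,4,8,4; total 29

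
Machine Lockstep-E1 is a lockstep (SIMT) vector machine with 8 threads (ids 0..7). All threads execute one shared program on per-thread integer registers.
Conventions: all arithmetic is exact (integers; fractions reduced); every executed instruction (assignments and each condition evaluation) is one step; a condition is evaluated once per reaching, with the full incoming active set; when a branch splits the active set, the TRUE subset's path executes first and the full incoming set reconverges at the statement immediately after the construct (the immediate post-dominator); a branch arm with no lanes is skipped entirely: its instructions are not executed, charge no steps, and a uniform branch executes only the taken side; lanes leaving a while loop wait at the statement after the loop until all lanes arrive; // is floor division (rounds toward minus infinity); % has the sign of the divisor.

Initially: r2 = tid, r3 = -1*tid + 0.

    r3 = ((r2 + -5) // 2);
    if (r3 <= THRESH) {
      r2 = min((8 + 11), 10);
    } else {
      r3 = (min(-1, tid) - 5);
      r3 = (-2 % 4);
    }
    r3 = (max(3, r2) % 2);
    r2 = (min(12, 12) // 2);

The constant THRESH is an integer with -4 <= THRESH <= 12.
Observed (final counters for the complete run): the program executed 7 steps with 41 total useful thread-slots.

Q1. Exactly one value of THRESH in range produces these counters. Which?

Answer: THRESH = 0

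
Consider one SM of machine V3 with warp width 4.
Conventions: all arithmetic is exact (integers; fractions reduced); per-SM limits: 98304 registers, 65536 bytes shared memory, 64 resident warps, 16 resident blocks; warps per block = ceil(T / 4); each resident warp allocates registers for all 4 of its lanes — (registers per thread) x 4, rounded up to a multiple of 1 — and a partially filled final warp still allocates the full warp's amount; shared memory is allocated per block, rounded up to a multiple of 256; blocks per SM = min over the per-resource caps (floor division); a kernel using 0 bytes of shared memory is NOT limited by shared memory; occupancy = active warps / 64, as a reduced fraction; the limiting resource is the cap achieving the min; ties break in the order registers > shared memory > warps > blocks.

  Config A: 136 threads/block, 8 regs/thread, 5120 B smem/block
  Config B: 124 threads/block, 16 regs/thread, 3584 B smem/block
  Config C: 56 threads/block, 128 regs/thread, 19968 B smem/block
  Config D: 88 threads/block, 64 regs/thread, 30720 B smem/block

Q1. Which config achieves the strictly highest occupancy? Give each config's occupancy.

occupancies: A 17/32, B 31/32, C 21/32, D 11/16

Answer: B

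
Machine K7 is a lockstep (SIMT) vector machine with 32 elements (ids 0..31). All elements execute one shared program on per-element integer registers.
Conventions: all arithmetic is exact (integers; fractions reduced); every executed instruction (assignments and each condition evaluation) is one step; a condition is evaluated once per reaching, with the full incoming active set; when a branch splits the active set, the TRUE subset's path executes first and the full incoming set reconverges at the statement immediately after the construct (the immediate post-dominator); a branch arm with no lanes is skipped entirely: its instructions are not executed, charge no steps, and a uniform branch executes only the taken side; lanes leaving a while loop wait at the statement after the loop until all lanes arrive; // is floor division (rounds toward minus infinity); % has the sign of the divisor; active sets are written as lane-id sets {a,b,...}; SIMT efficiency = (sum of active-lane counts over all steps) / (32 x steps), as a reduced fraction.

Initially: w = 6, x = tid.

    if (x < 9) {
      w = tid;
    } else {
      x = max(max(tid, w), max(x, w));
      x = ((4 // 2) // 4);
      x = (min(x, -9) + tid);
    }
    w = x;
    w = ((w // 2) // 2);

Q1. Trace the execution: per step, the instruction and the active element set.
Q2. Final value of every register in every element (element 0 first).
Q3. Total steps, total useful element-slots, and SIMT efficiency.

step 0: eval (x < 9)                 {0,1,2,3,4,5,6,7,8,9,10,11,12,13,14,15,16,17,18,19,20,21,22,23,24,25,26,27,28,29,30,31}
step 1: w <- tid                     {0,1,2,3,4,5,6,7,8}
step 2: x <- max(max(tid, w), max(x, w)) {9,10,11,12,13,14,15,16,17,18,19,20,21,22,23,24,25,26,27,28,29,30,31}
step 3: x <- ((4 // 2) // 4)         {9,10,11,12,13,14,15,16,17,18,19,20,21,22,23,24,25,26,27,28,29,30,31}
step 4: x <- (min(x, -9) + tid)      {9,10,11,12,13,14,15,16,17,18,19,20,21,22,23,24,25,26,27,28,29,30,31}
step 5: w <- x                       {0,1,2,3,4,5,6,7,8,9,10,11,12,13,14,15,16,17,18,19,20,21,22,23,24,25,26,27,28,29,30,31}
step 6: w <- ((w // 2) // 2)         {0,1,2,3,4,5,6,7,8,9,10,11,12,13,14,15,16,17,18,19,20,21,22,23,24,25,26,27,28,29,30,31}

Answer: 7 steps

w: 0,0,0,0,1,1,1,1,2,0,0,0,0,1,1,1,1,2,2,2,2,3,3,3,3,4,4,4,4,5,5,5
x: 0,1,2,3,4,5,6,7,8,0,1,2,3,4,5,6,7,8,9,10,11,12,13,14,15,16,17,18,19,20,21,22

steps = 7; useful = 174; efficiency = 174/224 = 87/112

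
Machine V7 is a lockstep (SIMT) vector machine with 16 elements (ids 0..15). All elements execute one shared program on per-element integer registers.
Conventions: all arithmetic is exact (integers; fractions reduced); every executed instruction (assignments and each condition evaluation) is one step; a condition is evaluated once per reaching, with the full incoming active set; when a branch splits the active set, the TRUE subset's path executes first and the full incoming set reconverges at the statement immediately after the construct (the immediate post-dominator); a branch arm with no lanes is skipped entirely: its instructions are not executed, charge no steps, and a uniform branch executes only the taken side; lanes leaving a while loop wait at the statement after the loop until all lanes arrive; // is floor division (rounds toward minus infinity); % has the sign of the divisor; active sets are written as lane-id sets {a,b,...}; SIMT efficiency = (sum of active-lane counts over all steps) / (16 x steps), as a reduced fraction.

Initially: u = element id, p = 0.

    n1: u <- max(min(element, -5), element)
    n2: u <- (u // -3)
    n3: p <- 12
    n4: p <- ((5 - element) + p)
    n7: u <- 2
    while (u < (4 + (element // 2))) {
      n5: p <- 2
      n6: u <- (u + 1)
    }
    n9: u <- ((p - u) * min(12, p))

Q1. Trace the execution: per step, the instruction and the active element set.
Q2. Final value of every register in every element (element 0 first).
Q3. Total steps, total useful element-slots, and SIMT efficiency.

step 0: u <- max(min(element, -5), element) {0,1,2,3,4,5,6,7,8,9,10,11,12,13,14,15}
step 1: u <- (u // -3)               {0,1,2,3,4,5,6,7,8,9,10,11,12,13,14,15}
step 2: p <- 12                      {0,1,2,3,4,5,6,7,8,9,10,11,12,13,14,15}
step 3: p <- ((5 - element) + p)     {0,1,2,3,4,5,6,7,8,9,10,11,12,13,14,15}
step 4: u <- 2                       {0,1,2,3,4,5,6,7,8,9,10,11,12,13,14,15}
step 5: eval (u < (4 + (element // 2))) {0,1,2,3,4,5,6,7,8,9,10,11,12,13,14,15}
step 6: p <- 2                       {0,1,2,3,4,5,6,7,8,9,10,11,12,13,14,15}
step 7: u <- (u + 1)                 {0,1,2,3,4,5,6,7,8,9,10,11,12,13,14,15}
step 8: eval (u < (4 + (element // 2))) {0,1,2,3,4,5,6,7,8,9,10,11,12,13,14,15}
step 9: p <- 2                       {0,1,2,3,4,5,6,7,8,9,10,11,12,13,14,15}
step 10: u <- (u + 1)                 {0,1,2,3,4,5,6,7,8,9,10,11,12,13,14,15}
step 11: eval (u < (4 + (element // 2))) {0,1,2,3,4,5,6,7,8,9,10,11,12,13,14,15}
step 12: p <- 2                       {2,3,4,5,6,7,8,9,10,11,12,13,14,15}
step 13: u <- (u + 1)                 {2,3,4,5,6,7,8,9,10,11,12,13,14,15}
step 14: eval (u < (4 + (element // 2))) {2,3,4,5,6,7,8,9,10,11,12,13,14,15}
step 15: p <- 2                       {4,5,6,7,8,9,10,11,12,13,14,15}
step 16: u <- (u + 1)                 {4,5,6,7,8,9,10,11,12,13,14,15}
step 17: eval (u < (4 + (element // 2))) {4,5,6,7,8,9,10,11,12,13,14,15}
step 18: p <- 2                       {6,7,8,9,10,11,12,13,14,15}
step 19: u <- (u + 1)                 {6,7,8,9,10,11,12,13,14,15}
step 20: eval (u < (4 + (element // 2))) {6,7,8,9,10,11,12,13,14,15}
step 21: p <- 2                       {8,9,10,11,12,13,14,15}
step 22: u <- (u + 1)                 {8,9,10,11,12,13,14,15}
step 23: eval (u < (4 + (element // 2))) {8,9,10,11,12,13,14,15}
step 24: p <- 2                       {10,11,12,13,14,15}
step 25: u <- (u + 1)                 {10,11,12,13,14,15}
step 26: eval (u < (4 + (element // 2))) {10,11,12,13,14,15}
step 27: p <- 2                       {12,13,14,15}
step 28: u <- (u + 1)                 {12,13,14,15}
step 29: eval (u < (4 + (element // 2))) {12,13,14,15}
step 30: p <- 2                       {14,15}
step 31: u <- (u + 1)                 {14,15}
step 32: eval (u < (4 + (element // 2))) {14,15}
step 33: u <- ((p - u) * min(12, p))  {0,1,2,3,4,5,6,7,8,9,10,11,12,13,14,15}

Answer: 34 steps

u: -4,-4,-6,-6,-8,-8,-10,-10,-12,-12,-14,-14,-16,-16,-18,-18
p: 2,2,2,2,2,2,2,2,2,2,2,2,2,2,2,2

steps = 34; useful = 376; efficiency = 376/544 = 47/68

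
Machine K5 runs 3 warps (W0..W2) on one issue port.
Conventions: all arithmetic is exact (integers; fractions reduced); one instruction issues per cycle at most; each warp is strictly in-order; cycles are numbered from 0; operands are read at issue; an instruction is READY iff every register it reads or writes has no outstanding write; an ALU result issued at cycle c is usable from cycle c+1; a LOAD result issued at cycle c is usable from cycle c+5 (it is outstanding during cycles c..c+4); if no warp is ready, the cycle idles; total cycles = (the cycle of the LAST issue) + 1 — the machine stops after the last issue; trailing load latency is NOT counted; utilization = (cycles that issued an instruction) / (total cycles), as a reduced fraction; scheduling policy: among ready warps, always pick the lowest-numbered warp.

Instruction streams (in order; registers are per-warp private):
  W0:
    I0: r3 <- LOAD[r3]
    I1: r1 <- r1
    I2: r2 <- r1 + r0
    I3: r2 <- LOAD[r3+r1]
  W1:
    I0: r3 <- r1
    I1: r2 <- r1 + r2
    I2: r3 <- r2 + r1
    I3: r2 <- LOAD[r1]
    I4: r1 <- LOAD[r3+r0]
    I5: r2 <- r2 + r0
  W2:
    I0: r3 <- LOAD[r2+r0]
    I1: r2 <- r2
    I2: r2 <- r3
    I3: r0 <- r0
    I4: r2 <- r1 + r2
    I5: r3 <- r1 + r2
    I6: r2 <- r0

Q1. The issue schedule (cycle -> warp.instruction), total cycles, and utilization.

cycle 0: W0.I0
cycle 1: W0.I1
cycle 2: W0.I2
cycle 3: W1.I0
cycle 4: W1.I1
cycle 5: W0.I3
cycle 6: W1.I2
cycle 7: W1.I3
cycle 8: W1.I4
cycle 9: W2.I0
cycle 10: W2.I1
cycle 11: idle
cycle 12: W1.I5
cycle 13: idle
cycle 14: W2.I2
cycle 15: W2.I3
cycle 16: W2.I4
cycle 17: W2.I5
cycle 18: W2.I6

Answer: 19 cycles, utilization 17/19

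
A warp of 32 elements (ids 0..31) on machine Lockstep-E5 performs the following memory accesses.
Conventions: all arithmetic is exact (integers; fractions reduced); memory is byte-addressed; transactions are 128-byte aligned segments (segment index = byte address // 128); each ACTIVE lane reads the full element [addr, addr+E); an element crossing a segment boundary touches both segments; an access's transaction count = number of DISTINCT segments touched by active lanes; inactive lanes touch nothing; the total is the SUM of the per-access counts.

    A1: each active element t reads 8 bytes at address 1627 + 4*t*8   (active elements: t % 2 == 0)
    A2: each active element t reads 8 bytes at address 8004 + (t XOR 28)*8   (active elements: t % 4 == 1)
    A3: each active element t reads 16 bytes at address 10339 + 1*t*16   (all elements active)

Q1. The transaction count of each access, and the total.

A1: 9 transactions
A2: 3 transactions
A3: 5 transactions

Answer: 9,3,5; total 17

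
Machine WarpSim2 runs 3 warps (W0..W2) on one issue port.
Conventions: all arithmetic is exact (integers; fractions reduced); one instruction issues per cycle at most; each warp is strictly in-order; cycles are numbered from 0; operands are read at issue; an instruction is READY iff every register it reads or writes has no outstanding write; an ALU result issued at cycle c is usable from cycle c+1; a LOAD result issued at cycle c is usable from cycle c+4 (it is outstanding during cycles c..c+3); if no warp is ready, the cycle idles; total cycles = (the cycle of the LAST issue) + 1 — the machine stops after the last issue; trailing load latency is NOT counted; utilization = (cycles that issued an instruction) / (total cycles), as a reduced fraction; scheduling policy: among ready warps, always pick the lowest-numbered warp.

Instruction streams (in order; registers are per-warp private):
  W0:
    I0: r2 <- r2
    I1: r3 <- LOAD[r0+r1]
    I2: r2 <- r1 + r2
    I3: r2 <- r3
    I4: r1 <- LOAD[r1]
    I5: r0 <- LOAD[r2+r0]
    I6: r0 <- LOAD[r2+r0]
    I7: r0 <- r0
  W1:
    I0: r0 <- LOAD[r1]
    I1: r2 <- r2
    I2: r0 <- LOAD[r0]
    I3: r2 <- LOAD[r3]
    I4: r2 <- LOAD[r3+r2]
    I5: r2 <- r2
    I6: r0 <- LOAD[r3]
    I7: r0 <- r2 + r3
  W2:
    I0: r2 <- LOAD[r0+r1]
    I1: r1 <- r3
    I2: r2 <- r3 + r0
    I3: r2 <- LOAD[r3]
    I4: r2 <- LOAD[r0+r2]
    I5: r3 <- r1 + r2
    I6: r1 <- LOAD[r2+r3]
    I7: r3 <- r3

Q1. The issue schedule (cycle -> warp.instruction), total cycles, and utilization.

cycle 0: W0.I0
cycle 1: W0.I1
cycle 2: W0.I2
cycle 3: W1.I0
cycle 4: W1.I1
cycle 5: W0.I3
cycle 6: W0.I4
cycle 7: W0.I5
cycle 8: W1.I2
cycle 9: W1.I3
cycle 10: W2.I0
cycle 11: W0.I6
cycle 12: W2.I1
cycle 13: W1.I4
cycle 14: W2.I2
cycle 15: W0.I7
cycle 16: W2.I3
cycle 17: W1.I5
cycle 18: W1.I6
cycle 19: idle
cycle 20: W2.I4
cycle 21: idle
cycle 22: W1.I7
cycle 23: idle
cycle 24: W2.I5
cycle 25: W2.I6
cycle 26: W2.I7

Answer: 27 cycles, utilization 8/9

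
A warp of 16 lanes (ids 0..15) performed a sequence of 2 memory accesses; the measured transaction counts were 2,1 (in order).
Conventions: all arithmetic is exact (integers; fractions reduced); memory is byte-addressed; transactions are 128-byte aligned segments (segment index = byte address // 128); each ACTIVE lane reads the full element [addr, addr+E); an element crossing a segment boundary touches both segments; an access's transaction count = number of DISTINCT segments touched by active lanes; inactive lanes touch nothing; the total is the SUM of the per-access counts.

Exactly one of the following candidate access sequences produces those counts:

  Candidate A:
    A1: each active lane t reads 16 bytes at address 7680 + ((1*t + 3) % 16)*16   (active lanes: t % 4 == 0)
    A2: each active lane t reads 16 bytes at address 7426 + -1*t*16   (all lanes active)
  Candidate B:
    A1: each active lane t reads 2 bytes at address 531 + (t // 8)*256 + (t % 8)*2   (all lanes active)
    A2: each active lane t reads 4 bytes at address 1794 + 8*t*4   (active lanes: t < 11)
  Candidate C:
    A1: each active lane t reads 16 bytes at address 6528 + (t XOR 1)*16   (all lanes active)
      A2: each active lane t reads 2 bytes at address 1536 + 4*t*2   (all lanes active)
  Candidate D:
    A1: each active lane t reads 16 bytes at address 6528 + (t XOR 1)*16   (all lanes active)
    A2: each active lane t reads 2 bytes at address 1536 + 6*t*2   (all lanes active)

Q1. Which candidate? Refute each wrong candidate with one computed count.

A: A2 gives 3 transactions, not 1
B: A2 gives 3 transactions, not 1
D: A2 gives 2 transactions, not 1
C: all counts match (2,1)

Answer: C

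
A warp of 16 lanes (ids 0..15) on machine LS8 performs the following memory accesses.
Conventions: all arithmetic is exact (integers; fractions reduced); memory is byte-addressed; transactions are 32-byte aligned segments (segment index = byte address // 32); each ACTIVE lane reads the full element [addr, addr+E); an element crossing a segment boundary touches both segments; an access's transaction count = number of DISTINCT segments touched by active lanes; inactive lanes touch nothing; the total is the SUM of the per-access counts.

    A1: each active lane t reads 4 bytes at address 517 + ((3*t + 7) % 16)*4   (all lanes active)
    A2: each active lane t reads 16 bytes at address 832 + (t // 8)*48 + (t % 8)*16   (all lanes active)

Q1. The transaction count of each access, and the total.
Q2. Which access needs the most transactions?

A1: 3 transactions
A2: 6 transactions

Answer: 3,6; total 9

Answer: A2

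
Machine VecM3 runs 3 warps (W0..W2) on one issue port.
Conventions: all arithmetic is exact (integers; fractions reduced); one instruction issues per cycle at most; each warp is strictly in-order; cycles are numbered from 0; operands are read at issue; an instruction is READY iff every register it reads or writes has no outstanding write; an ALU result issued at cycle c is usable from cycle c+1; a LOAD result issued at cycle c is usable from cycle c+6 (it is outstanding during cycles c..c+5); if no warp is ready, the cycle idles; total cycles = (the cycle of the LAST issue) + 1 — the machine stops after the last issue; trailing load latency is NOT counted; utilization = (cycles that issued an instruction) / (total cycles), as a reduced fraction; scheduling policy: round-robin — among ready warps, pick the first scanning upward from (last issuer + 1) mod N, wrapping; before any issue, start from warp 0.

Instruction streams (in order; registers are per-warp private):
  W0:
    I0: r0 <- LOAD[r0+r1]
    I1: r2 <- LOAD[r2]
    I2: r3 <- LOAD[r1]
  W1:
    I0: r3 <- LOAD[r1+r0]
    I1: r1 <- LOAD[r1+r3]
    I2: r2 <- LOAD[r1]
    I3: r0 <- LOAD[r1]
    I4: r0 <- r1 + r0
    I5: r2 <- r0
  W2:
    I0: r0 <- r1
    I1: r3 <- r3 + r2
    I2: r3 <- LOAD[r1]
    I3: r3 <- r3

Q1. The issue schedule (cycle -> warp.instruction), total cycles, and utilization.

cycle 0: W0.I0
cycle 1: W1.I0
cycle 2: W2.I0
cycle 3: W0.I1
cycle 4: W2.I1
cycle 5: W0.I2
cycle 6: W2.I2
cycle 7: W1.I1
cycle 8: idle
cycle 9: idle
cycle 10: idle
cycle 11: idle
cycle 12: W2.I3
cycle 13: W1.I2
cycle 14: W1.I3
cycle 15: idle
cycle 16: idle
cycle 17: idle
cycle 18: idle
cycle 19: idle
cycle 20: W1.I4
cycle 21: W1.I5

Answer: 22 cycles, utilization 13/22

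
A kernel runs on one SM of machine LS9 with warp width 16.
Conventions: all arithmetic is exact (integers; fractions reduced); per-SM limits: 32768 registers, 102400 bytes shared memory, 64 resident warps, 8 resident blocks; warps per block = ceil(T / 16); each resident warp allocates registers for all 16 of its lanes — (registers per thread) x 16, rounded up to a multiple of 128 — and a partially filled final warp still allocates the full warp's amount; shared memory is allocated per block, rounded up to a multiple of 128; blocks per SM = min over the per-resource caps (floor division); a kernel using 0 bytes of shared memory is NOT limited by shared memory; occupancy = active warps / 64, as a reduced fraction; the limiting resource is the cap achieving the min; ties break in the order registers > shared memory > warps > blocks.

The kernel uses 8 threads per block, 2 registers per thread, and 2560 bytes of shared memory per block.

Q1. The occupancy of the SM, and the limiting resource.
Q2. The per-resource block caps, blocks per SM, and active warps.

Answer: occupancy 1/8, limited by blocks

registers: 256 blocks
shared memory: 40 blocks
warps: 64 blocks
blocks: 8 blocks

Answer: 8 blocks, 8 active warps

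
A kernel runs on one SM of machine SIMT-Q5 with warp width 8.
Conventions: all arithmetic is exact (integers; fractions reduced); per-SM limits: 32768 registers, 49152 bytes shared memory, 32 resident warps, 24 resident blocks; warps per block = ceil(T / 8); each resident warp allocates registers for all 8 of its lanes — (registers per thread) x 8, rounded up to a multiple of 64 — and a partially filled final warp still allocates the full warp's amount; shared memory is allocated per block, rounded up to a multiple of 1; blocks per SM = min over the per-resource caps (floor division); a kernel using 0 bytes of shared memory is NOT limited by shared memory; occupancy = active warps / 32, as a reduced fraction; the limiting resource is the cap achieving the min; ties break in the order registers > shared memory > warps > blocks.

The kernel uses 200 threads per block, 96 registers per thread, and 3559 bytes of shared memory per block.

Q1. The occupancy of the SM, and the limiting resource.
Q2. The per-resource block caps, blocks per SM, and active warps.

Answer: occupancy 25/32, limited by registers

registers: 1 block
shared memory: 13 blocks
warps: 1 block
blocks: 24 blocks

Answer: 1 block, 25 active warps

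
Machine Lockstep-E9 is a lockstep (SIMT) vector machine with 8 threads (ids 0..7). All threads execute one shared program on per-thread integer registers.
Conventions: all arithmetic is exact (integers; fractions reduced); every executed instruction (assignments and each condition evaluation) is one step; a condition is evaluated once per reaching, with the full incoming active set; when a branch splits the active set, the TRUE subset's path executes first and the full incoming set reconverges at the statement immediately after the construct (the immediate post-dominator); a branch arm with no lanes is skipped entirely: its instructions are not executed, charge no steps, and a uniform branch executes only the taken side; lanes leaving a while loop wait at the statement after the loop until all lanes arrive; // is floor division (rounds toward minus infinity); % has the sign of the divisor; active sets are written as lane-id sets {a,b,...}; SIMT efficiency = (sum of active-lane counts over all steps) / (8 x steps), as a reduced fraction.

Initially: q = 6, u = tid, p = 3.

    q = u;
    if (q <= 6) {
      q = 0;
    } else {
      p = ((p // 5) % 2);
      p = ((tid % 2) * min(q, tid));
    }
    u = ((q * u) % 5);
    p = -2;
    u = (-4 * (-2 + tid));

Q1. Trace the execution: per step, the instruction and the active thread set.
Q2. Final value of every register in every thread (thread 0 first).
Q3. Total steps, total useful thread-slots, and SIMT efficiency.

step 0: q <- u                       {0,1,2,3,4,5,6,7}
step 1: eval (q <= 6)                {0,1,2,3,4,5,6,7}
step 2: q <- 0                       {0,1,2,3,4,5,6}
step 3: p <- ((p // 5) % 2)          {7}
step 4: p <- ((tid % 2) * min(q, tid)) {7}
step 5: u <- ((q * u) % 5)           {0,1,2,3,4,5,6,7}
step 6: p <- -2                      {0,1,2,3,4,5,6,7}
step 7: u <- (-4 * (-2 + tid))       {0,1,2,3,4,5,6,7}

Answer: 8 steps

q: 0,0,0,0,0,0,0,7
u: 8,4,0,-4,-8,-12,-16,-20
p: -2,-2,-2,-2,-2,-2,-2,-2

steps = 8; useful = 49; efficiency = 49/64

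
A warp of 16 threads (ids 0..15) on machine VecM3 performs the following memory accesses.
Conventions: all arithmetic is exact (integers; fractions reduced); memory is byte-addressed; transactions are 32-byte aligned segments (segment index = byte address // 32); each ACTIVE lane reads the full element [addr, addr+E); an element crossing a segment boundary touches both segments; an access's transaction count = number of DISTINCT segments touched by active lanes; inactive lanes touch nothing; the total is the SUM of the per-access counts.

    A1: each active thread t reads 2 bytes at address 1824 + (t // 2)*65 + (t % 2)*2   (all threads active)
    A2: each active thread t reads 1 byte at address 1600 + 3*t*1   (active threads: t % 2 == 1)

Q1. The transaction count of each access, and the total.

A1: 8 transactions
A2: 2 transactions

Answer: 8,2; total 10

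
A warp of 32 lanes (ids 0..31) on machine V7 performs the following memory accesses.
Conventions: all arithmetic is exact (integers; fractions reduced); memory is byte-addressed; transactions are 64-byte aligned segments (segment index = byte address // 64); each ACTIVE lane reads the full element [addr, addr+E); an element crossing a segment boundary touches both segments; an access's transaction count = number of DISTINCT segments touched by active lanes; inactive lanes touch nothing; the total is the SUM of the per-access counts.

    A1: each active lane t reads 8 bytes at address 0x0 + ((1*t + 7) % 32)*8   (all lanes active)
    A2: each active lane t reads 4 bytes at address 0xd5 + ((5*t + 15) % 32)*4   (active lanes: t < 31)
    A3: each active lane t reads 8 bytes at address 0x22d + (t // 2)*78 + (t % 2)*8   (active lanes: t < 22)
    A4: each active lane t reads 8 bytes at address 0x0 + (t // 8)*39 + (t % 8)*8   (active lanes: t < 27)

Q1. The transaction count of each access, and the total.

A1: 4 transactions
A2: 3 transactions
A3: 14 transactions
A4: 3 transactions

Answer: 4,3,14,3; total 24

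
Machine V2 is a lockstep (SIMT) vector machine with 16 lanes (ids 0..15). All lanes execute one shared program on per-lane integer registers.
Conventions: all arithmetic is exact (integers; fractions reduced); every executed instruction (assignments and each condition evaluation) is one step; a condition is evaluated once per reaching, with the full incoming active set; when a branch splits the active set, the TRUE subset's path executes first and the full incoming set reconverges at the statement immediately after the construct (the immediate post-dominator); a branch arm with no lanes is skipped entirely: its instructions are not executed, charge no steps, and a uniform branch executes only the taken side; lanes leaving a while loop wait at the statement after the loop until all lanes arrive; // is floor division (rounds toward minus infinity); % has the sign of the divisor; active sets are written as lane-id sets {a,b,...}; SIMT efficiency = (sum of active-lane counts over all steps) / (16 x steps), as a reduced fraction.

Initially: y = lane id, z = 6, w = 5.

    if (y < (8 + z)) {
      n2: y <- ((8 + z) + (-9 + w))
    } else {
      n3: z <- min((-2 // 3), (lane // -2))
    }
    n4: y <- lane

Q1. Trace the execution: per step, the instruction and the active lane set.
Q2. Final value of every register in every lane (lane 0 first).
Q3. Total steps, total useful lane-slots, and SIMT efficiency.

step 0: eval (y < (8 + z))           {0,1,2,3,4,5,6,7,8,9,10,11,12,13,14,15}
step 1: y <- ((8 + z) + (-9 + w))    {0,1,2,3,4,5,6,7,8,9,10,11,12,13}
step 2: z <- min((-2 // 3), (lane // -2)) {14,15}
step 3: y <- lane                    {0,1,2,3,4,5,6,7,8,9,10,11,12,13,14,15}

Answer: 4 steps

y: 0,1,2,3,4,5,6,7,8,9,10,11,12,13,14,15
z: 6,6,6,6,6,6,6,6,6,6,6,6,6,6,-7,-8
w: 5,5,5,5,5,5,5,5,5,5,5,5,5,5,5,5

steps = 4; useful = 48; efficiency = 48/64 = 3/4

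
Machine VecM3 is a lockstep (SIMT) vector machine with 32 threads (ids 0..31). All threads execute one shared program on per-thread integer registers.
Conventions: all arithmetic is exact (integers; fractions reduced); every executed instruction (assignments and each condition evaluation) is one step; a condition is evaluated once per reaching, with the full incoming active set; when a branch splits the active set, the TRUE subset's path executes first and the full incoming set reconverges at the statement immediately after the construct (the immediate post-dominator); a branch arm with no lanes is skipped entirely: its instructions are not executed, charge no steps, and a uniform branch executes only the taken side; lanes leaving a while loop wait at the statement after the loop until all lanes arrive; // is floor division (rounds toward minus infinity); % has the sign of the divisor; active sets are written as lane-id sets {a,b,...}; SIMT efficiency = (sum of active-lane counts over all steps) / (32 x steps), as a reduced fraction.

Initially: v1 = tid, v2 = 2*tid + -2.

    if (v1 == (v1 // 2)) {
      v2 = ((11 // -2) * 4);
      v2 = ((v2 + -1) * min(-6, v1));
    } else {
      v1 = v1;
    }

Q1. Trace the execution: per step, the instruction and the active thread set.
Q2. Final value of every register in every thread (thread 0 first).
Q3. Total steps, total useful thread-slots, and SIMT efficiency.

step 0: eval (v1 == (v1 // 2))       {0,1,2,3,4,5,6,7,8,9,10,11,12,13,14,15,16,17,18,19,20,21,22,23,24,25,26,27,28,29,30,31}
step 1: v2 <- ((11 // -2) * 4)       {0}
step 2: v2 <- ((v2 + -1) * min(-6, v1)) {0}
step 3: v1 <- v1                     {1,2,3,4,5,6,7,8,9,10,11,12,13,14,15,16,17,18,19,20,21,22,23,24,25,26,27,28,29,30,31}

Answer: 4 steps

v1: 0,1,2,3,4,5,6,7,8,9,10,11,12,13,14,15,16,17,18,19,20,21,22,23,24,25,26,27,28,29,30,31
v2: 150,0,2,4,6,8,10,12,14,16,18,20,22,24,26,28,30,32,34,36,38,40,42,44,46,48,50,52,54,56,58,60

steps = 4; useful = 65; efficiency = 65/128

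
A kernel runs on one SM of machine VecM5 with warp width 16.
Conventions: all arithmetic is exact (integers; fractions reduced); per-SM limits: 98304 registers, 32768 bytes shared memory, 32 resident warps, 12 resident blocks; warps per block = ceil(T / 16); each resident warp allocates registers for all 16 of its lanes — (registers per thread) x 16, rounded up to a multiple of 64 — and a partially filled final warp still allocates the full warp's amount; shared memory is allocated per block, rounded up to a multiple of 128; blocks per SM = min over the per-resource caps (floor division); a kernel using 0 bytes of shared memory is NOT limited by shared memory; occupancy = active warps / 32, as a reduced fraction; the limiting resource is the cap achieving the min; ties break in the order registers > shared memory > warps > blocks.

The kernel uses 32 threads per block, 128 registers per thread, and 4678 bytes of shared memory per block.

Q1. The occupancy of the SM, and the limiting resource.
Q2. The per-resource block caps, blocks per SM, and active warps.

Answer: occupancy 3/8, limited by shared memory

registers: 24 blocks
shared memory: 6 blocks
warps: 16 blocks
blocks: 12 blocks

Answer: 6 blocks, 12 active warps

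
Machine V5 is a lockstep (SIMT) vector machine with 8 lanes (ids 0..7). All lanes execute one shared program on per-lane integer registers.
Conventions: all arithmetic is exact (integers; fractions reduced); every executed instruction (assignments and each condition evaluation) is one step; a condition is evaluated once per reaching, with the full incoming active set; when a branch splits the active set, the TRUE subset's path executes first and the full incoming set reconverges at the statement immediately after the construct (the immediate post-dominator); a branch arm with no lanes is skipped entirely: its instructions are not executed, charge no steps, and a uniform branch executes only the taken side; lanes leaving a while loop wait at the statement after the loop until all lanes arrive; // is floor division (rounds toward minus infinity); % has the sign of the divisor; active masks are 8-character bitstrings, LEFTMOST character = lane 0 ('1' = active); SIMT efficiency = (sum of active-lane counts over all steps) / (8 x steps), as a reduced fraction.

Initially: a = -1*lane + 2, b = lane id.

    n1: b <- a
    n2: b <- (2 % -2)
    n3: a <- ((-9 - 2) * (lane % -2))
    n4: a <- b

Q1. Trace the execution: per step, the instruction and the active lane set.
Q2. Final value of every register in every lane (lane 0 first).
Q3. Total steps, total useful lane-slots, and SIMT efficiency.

step 0: b <- a                       11111111
step 1: b <- (2 % -2)                11111111
step 2: a <- ((-9 - 2) * (lane % -2)) 11111111
step 3: a <- b                       11111111

Answer: 4 steps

a: 0,0,0,0,0,0,0,0
b: 0,0,0,0,0,0,0,0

steps = 4; useful = 32; efficiency = 32/32 = 1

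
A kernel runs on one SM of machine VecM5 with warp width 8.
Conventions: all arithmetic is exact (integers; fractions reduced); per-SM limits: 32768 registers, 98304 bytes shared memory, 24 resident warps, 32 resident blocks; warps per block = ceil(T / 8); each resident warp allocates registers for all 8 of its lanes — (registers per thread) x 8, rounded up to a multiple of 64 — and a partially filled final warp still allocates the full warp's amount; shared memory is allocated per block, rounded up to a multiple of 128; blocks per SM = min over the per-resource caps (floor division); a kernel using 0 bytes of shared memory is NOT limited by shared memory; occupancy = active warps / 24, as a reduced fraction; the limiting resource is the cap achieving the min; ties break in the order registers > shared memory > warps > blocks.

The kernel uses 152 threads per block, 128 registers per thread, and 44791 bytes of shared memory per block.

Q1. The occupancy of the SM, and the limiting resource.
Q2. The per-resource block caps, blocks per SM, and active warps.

Answer: occupancy 19/24, limited by registers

registers: 1 block
shared memory: 2 blocks
warps: 1 block
blocks: 32 blocks

Answer: 1 block, 19 active warps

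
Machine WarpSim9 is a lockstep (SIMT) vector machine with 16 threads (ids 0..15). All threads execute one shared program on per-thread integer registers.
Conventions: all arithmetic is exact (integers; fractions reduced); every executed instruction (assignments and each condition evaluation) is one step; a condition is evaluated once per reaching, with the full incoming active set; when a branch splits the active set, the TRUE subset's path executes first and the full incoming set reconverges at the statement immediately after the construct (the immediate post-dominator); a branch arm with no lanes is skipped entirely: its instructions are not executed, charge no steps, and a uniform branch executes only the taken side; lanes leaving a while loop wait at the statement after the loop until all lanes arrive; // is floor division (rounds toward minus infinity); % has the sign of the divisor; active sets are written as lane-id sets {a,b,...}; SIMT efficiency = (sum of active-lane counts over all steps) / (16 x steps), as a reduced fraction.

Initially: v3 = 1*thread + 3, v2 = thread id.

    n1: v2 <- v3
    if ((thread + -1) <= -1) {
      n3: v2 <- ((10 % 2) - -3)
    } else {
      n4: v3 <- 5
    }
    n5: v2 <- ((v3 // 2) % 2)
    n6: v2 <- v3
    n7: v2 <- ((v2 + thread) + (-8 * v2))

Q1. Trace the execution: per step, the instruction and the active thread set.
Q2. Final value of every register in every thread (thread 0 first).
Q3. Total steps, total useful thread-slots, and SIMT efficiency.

step 0: v2 <- v3                     {0,1,2,3,4,5,6,7,8,9,10,11,12,13,14,15}
step 1: eval ((thread + -1) <= -1)   {0,1,2,3,4,5,6,7,8,9,10,11,12,13,14,15}
step 2: v2 <- ((10 % 2) - -3)        {0}
step 3: v3 <- 5                      {1,2,3,4,5,6,7,8,9,10,11,12,13,14,15}
step 4: v2 <- ((v3 // 2) % 2)        {0,1,2,3,4,5,6,7,8,9,10,11,12,13,14,15}
step 5: v2 <- v3                     {0,1,2,3,4,5,6,7,8,9,10,11,12,13,14,15}
step 6: v2 <- ((v2 + thread) + (-8 * v2)) {0,1,2,3,4,5,6,7,8,9,10,11,12,13,14,15}

Answer: 7 steps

v3: 3,5,5,5,5,5,5,5,5,5,5,5,5,5,5,5
v2: -21,-34,-33,-32,-31,-30,-29,-28,-27,-26,-25,-24,-23,-22,-21,-20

steps = 7; useful = 96; efficiency = 96/112 = 6/7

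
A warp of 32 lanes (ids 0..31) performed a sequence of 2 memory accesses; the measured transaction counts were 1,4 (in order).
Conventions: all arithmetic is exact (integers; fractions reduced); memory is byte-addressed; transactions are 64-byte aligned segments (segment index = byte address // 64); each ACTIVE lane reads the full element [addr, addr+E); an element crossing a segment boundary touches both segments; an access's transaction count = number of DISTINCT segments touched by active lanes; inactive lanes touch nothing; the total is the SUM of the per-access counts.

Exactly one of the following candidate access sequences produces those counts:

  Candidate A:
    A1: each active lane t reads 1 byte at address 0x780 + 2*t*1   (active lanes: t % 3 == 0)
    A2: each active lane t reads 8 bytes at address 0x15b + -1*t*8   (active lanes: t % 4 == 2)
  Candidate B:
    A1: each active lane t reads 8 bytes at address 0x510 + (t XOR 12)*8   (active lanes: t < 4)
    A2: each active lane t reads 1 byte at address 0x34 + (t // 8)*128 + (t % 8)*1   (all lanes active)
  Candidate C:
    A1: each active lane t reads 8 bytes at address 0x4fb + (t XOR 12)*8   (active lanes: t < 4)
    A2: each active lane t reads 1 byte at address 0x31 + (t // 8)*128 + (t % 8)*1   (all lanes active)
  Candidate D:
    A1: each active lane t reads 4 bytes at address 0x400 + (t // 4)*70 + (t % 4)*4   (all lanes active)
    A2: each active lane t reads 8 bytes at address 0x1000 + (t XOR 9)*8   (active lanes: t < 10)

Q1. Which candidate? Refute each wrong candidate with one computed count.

A: A2 gives 5 transactions, not 4
B: A1 gives 2 transactions, not 1
D: A1 gives 8 transactions, not 1
C: all counts match (1,4)

Answer: C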